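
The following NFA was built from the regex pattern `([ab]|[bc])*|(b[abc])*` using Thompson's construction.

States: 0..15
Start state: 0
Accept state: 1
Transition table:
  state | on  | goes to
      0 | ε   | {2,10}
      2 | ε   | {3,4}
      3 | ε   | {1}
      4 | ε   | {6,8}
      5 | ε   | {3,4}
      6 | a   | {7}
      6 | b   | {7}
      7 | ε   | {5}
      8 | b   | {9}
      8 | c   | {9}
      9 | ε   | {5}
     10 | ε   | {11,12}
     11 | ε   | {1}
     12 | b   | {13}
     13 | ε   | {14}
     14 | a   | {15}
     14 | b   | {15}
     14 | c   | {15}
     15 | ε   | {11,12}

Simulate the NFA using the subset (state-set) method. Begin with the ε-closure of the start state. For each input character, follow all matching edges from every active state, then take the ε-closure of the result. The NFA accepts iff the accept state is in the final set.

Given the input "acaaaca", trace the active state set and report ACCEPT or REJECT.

Answer: ACCEPT

Trace:
start: ε-closure({0}) = {0,1,2,3,4,6,8,10,11,12}
'a' @ 1: {1,3,4,5,6,7,8}  [accepting]
'c' @ 2: {1,3,4,5,6,8,9}  [accepting]
'a' @ 3: {1,3,4,5,6,7,8}  [accepting]
'a' @ 4: {1,3,4,5,6,7,8}  [accepting]
'a' @ 5: {1,3,4,5,6,7,8}  [accepting]
'c' @ 6: {1,3,4,5,6,8,9}  [accepting]
'a' @ 7: {1,3,4,5,6,7,8}  [accepting]
final: {1,3,4,5,6,7,8}; accept 1 in set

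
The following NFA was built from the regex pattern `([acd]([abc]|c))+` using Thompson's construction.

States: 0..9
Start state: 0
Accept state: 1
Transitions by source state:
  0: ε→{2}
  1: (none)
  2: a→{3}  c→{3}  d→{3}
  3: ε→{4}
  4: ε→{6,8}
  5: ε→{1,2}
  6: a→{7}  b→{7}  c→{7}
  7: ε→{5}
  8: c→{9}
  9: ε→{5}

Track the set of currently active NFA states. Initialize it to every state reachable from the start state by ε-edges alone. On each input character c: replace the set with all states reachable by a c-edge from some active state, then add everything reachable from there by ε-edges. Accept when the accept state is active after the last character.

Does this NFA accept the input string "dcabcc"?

Answer: ACCEPT

Derivation:
S₀ = ε-closure({0}) = {0,2}
'd' @ 1: {3,4,6,8}
'c' @ 2: {1,2,5,7,9}  [accepting]
'a' @ 3: {3,4,6,8}
'b' @ 4: {1,2,5,7}  [accepting]
'c' @ 5: {3,4,6,8}
'c' @ 6: {1,2,5,7,9}  [accepting]
end set {1,2,5,7,9} — state 1 in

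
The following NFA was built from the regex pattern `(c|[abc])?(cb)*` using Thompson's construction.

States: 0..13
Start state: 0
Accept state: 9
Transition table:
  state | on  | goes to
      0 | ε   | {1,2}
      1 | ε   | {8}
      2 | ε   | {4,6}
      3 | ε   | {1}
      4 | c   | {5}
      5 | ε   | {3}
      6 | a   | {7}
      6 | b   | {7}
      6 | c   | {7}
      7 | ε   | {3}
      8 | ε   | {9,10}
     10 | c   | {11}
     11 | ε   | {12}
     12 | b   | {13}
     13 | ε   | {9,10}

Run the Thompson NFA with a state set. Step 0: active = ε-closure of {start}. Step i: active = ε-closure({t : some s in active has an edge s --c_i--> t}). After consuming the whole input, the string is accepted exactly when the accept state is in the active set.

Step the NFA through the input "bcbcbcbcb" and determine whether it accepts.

Answer: ACCEPT

Steps:
S₀ = ε-closure({0}) = {0,1,2,4,6,8,9,10}
'b' @ 1: {1,3,7,8,9,10}  (accept∈set)
'c' @ 2: {11,12}
'b' @ 3: {9,10,13}  (accept∈set)
'c' @ 4: {11,12}
'b' @ 5: {9,10,13}  (accept∈set)
'c' @ 6: {11,12}
'b' @ 7: {9,10,13}  (accept∈set)
'c' @ 8: {11,12}
'b' @ 9: {9,10,13}  (accept∈set)
final: {9,10,13}; accept 9 in set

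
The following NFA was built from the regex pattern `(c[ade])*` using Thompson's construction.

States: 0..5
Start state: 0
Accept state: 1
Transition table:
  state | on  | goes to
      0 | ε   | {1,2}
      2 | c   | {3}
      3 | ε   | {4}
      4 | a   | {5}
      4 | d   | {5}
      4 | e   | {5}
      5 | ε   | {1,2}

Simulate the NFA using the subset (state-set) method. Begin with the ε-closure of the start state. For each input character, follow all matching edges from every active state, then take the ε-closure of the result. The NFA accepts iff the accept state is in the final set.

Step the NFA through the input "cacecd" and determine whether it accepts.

initial (ε-close {0}): {0,1,2}
'c' @ 1: {3,4}
'a' @ 2: {1,2,5}  (accept∈set)
'c' @ 3: {3,4}
'e' @ 4: {1,2,5}  (accept∈set)
'c' @ 5: {3,4}
'd' @ 6: {1,2,5}  (accept∈set)
after full input: {1,2,5}  (accept=1 in)

Answer: ACCEPT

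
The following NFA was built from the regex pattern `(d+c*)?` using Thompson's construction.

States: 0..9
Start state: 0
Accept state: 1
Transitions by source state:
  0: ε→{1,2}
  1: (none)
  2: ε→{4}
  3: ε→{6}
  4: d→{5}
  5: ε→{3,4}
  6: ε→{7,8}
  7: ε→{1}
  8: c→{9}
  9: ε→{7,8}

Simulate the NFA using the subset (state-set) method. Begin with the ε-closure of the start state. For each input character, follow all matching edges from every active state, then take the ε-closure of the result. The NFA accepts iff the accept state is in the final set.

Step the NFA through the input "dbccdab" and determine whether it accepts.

Answer: REJECT

Trace:
initial (ε-close {0}): {0,1,2,4}
'd' @ 1: {1,3,4,5,6,7,8}  [accepting]
'b' @ 2: {}  — dead — no transitions
rest 'ccdab' ignored (set empty)
final: {}; accept 1 not in set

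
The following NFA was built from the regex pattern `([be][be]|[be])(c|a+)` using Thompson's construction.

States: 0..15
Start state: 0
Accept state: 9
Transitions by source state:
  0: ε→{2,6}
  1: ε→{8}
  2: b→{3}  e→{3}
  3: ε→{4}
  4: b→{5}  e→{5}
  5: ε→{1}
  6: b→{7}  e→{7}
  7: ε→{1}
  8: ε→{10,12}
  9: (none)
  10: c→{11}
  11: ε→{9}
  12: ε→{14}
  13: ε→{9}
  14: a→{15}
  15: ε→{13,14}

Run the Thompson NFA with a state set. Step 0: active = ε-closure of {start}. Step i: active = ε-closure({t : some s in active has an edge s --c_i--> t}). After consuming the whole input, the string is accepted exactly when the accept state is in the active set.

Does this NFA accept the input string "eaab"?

initial (ε-close {0}): {0,2,6}
'e' @ 1: {1,3,4,7,8,10,12,14}
'a' @ 2: {9,13,14,15}  (accept∈set)
'a' @ 3: {9,13,14,15}  (accept∈set)
'b' @ 4: {}  — no active states
final: {}; accept 9 not in set

Answer: REJECT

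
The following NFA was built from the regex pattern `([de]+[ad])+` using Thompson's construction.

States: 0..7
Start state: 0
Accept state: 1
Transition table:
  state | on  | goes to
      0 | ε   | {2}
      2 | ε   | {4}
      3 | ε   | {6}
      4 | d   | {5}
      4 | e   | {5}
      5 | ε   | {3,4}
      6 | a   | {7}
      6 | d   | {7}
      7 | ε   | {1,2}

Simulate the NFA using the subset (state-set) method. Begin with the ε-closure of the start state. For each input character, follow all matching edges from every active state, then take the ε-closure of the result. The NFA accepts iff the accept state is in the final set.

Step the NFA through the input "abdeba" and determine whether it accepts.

start: ε-closure({0}) = {0,2,4}
'a' @ 1: {}  — no active states
rest 'bdeba' ignored (set empty)
end set {} — state 1 not in

Answer: REJECT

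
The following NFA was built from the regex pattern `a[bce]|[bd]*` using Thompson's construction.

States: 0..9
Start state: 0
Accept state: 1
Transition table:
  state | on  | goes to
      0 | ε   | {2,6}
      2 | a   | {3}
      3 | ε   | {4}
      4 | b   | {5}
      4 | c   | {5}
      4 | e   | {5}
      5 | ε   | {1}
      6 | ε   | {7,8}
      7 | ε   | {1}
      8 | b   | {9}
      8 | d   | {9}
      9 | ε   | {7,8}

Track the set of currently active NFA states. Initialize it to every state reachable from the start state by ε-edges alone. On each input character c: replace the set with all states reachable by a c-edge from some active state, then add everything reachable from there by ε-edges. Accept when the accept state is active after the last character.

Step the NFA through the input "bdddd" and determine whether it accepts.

S₀ = ε-closure({0}) = {0,1,2,6,7,8}
'b' @ 1: {1,7,8,9}  [accepting]
'd' @ 2: {1,7,8,9}  [accepting]
'd' @ 3: {1,7,8,9}  [accepting]
'd' @ 4: {1,7,8,9}  [accepting]
'd' @ 5: {1,7,8,9}  [accepting]
after full input: {1,7,8,9}  (accept=1 in)

Answer: ACCEPT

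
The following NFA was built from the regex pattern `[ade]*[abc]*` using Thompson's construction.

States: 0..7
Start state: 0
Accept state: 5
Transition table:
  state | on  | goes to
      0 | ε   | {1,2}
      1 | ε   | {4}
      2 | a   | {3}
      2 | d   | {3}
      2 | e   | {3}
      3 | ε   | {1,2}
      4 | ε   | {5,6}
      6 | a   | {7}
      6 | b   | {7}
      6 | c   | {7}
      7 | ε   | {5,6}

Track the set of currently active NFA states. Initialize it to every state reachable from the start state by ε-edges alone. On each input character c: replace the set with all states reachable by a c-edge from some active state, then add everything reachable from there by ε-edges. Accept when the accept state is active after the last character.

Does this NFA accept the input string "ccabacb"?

Answer: ACCEPT

Steps:
S₀ = ε-closure({0}) = {0,1,2,4,5,6}
'c' @ 1: {5,6,7}  ✓accept
'c' @ 2: {5,6,7}  ✓accept
'a' @ 3: {5,6,7}  ✓accept
'b' @ 4: {5,6,7}  ✓accept
'a' @ 5: {5,6,7}  ✓accept
'c' @ 6: {5,6,7}  ✓accept
'b' @ 7: {5,6,7}  ✓accept
end set {5,6,7} — state 5 in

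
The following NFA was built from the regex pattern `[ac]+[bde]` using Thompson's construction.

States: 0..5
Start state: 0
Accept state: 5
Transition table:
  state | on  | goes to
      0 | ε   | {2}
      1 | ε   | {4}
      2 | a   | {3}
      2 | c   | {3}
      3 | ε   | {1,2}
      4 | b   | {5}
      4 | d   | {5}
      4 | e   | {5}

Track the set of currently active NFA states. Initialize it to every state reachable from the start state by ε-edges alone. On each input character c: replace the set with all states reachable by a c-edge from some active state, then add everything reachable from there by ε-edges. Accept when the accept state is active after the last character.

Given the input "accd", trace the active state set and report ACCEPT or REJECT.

S₀ = ε-closure({0}) = {0,2}
'a' @ 1: {1,2,3,4}
'c' @ 2: {1,2,3,4}
'c' @ 3: {1,2,3,4}
'd' @ 4: {5}  (accept∈set)
final: {5}; accept 5 in set

Answer: ACCEPT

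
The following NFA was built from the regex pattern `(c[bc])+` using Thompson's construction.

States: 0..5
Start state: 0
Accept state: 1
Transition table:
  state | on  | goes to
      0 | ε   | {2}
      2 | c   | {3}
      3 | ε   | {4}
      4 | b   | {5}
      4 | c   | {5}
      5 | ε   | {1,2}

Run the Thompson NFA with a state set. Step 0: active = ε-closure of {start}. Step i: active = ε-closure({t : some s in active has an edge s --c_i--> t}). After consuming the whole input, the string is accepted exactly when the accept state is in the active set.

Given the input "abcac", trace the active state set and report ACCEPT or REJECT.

Answer: REJECT

Steps:
initial (ε-close {0}): {0,2}
'a' @ 1: {}  — state set empty
rest 'bcac' ignored (set empty)
final: {}; accept 1 not in set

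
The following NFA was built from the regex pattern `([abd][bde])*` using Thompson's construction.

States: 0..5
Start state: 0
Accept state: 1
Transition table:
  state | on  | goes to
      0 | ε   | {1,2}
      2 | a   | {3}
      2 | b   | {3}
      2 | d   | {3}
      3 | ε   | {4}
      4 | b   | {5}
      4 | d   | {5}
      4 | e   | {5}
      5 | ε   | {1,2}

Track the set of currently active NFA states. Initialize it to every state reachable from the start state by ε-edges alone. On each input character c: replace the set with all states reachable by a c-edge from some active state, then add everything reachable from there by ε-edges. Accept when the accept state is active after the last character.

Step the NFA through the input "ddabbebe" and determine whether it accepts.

S₀ = ε-closure({0}) = {0,1,2}
'd' @ 1: {3,4}
'd' @ 2: {1,2,5}  (accept∈set)
'a' @ 3: {3,4}
'b' @ 4: {1,2,5}  (accept∈set)
'b' @ 5: {3,4}
'e' @ 6: {1,2,5}  (accept∈set)
'b' @ 7: {3,4}
'e' @ 8: {1,2,5}  (accept∈set)
final: {1,2,5}; accept 1 in set

Answer: ACCEPT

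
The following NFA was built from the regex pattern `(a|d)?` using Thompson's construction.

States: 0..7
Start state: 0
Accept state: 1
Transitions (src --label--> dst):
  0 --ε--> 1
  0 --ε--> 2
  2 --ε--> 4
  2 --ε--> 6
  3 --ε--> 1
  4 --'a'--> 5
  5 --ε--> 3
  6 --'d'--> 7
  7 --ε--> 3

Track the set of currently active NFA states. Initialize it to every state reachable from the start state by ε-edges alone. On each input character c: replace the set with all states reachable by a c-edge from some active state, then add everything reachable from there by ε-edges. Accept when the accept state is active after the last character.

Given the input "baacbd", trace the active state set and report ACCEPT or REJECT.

Answer: REJECT

Steps:
start: ε-closure({0}) = {0,1,2,4,6}
'b' @ 1: {}  — no active states
rest 'aacbd' ignored (set empty)
end set {} — state 1 not in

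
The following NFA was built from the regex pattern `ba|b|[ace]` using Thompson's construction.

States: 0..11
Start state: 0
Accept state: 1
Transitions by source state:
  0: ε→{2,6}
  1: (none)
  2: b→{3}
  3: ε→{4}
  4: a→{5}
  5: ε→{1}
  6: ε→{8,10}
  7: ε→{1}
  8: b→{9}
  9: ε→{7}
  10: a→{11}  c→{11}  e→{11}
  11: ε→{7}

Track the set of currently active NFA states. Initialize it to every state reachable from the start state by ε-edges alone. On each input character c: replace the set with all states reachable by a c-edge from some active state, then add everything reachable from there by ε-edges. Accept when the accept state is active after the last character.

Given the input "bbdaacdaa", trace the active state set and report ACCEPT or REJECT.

start: ε-closure({0}) = {0,2,6,8,10}
'b' @ 1: {1,3,4,7,9}  [accepting]
'b' @ 2: {}  — no active states
rest 'daacdaa' ignored (set empty)
end set {} — state 1 not in

Answer: REJECT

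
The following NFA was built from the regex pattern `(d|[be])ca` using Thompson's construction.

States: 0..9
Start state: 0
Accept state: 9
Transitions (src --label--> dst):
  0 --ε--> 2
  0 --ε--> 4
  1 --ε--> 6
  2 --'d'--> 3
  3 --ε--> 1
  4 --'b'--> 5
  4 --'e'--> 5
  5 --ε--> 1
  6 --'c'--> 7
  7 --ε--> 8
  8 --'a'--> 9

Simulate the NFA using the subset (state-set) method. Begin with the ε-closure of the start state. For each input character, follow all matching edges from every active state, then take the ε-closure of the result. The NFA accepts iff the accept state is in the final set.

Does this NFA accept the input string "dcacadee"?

Answer: REJECT

Trace:
initial (ε-close {0}): {0,2,4}
'd' @ 1: {1,3,6}
'c' @ 2: {7,8}
'a' @ 3: {9}  (accept∈set)
'c' @ 4: {}  — no active states
rest 'adee' ignored (set empty)
after full input: {}  (accept=9 not in)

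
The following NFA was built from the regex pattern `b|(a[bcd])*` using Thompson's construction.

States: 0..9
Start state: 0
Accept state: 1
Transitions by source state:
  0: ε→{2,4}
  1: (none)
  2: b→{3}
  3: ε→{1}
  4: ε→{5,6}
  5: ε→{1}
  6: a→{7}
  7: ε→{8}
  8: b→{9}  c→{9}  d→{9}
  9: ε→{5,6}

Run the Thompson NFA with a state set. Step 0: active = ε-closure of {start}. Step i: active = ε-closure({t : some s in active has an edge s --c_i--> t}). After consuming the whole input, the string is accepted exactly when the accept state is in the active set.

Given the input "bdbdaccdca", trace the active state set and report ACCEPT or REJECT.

S₀ = ε-closure({0}) = {0,1,2,4,5,6}
'b' @ 1: {1,3}  (accept∈set)
'd' @ 2: {}  — state set empty
rest 'bdaccdca' ignored (set empty)
end set {} — state 1 not in

Answer: REJECT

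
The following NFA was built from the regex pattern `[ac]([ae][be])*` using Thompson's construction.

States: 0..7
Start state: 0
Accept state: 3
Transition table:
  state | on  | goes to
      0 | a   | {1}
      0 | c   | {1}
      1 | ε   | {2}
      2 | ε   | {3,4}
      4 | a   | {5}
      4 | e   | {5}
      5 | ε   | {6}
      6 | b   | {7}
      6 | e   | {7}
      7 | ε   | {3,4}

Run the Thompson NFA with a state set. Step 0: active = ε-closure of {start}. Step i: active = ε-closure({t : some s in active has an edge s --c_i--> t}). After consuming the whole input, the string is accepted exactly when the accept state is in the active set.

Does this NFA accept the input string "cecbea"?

start: ε-closure({0}) = {0}
'c' @ 1: {1,2,3,4}  [accepting]
'e' @ 2: {5,6}
'c' @ 3: {}  — state set empty
rest 'bea' ignored (set empty)
after full input: {}  (accept=3 not in)

Answer: REJECT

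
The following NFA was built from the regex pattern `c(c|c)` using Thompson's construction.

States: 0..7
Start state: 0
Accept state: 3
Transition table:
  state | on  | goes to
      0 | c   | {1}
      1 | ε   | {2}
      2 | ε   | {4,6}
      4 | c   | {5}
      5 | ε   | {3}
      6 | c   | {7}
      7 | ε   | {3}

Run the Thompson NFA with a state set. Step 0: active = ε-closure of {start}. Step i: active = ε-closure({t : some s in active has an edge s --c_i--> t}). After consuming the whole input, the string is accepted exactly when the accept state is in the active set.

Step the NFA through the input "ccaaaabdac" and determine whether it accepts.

start: ε-closure({0}) = {0}
'c' @ 1: {1,2,4,6}
'c' @ 2: {3,5,7}  [accepting]
'a' @ 3: {}  — state set empty
rest 'aaabdac' ignored (set empty)
final: {}; accept 3 not in set

Answer: REJECT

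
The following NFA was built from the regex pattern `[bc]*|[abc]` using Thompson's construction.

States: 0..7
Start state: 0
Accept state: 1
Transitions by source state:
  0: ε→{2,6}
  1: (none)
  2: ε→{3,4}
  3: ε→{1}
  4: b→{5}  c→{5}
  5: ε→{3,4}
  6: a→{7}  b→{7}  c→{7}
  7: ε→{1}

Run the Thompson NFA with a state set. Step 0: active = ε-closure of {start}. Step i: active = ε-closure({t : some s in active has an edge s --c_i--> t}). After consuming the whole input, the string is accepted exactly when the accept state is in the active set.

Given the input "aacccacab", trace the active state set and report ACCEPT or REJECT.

start: ε-closure({0}) = {0,1,2,3,4,6}
'a' @ 1: {1,7}  ✓accept
'a' @ 2: {}  — dead — no transitions
rest 'cccacab' ignored (set empty)
final: {}; accept 1 not in set

Answer: REJECT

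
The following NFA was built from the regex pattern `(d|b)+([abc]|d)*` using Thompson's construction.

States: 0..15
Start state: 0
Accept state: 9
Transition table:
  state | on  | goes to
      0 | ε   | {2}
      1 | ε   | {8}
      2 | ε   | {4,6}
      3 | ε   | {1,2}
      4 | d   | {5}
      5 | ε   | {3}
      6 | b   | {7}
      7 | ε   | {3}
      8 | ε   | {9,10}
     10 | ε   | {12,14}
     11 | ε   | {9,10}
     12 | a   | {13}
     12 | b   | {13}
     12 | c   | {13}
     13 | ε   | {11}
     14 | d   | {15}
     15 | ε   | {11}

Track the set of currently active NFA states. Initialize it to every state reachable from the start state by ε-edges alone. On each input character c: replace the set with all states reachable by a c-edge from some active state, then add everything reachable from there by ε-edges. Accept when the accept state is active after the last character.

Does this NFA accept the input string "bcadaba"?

S₀ = ε-closure({0}) = {0,2,4,6}
'b' @ 1: {1,2,3,4,6,7,8,9,10,12,14}  (accept∈set)
'c' @ 2: {9,10,11,12,13,14}  (accept∈set)
'a' @ 3: {9,10,11,12,13,14}  (accept∈set)
'd' @ 4: {9,10,11,12,14,15}  (accept∈set)
'a' @ 5: {9,10,11,12,13,14}  (accept∈set)
'b' @ 6: {9,10,11,12,13,14}  (accept∈set)
'a' @ 7: {9,10,11,12,13,14}  (accept∈set)
end set {9,10,11,12,13,14} — state 9 in

Answer: ACCEPT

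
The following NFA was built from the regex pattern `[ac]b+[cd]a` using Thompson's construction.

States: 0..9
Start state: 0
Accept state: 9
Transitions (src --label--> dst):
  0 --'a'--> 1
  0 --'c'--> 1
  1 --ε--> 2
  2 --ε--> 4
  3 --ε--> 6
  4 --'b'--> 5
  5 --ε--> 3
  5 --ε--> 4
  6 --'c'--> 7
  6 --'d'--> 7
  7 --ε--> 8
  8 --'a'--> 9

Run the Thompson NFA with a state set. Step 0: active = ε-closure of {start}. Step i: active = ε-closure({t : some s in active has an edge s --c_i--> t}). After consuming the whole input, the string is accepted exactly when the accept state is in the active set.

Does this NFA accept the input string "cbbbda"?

Answer: ACCEPT

Derivation:
start: ε-closure({0}) = {0}
'c' @ 1: {1,2,4}
'b' @ 2: {3,4,5,6}
'b' @ 3: {3,4,5,6}
'b' @ 4: {3,4,5,6}
'd' @ 5: {7,8}
'a' @ 6: {9}  (accept∈set)
final: {9}; accept 9 in set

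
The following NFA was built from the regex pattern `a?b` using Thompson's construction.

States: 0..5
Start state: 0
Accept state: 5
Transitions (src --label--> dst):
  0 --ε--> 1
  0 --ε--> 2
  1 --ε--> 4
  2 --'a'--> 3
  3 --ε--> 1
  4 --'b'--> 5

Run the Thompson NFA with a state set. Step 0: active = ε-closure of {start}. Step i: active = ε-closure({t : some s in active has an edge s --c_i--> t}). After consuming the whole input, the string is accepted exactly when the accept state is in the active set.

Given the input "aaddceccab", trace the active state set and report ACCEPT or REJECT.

start: ε-closure({0}) = {0,1,2,4}
'a' @ 1: {1,3,4}
'a' @ 2: {}  — no active states
rest 'ddceccab' ignored (set empty)
final: {}; accept 5 not in set

Answer: REJECT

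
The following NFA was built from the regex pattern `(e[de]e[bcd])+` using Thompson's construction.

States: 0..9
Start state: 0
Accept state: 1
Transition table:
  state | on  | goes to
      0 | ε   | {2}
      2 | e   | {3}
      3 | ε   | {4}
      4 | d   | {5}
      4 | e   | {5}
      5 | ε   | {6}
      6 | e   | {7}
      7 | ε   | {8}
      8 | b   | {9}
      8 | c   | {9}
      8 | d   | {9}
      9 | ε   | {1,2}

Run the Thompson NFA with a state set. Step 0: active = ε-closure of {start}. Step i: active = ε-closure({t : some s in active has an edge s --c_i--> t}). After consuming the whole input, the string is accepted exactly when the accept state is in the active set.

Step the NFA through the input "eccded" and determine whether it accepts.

S₀ = ε-closure({0}) = {0,2}
'e' @ 1: {3,4}
'c' @ 2: {}  — state set empty
rest 'cded' ignored (set empty)
end set {} — state 1 not in

Answer: REJECT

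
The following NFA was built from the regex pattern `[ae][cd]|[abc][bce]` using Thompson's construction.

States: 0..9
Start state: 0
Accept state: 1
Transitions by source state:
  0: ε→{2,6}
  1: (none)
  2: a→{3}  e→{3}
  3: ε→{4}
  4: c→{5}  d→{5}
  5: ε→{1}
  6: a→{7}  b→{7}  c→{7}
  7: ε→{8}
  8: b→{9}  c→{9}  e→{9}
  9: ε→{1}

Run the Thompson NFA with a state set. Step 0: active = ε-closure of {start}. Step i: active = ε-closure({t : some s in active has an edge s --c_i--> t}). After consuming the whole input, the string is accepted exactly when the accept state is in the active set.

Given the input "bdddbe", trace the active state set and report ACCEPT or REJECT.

initial (ε-close {0}): {0,2,6}
'b' @ 1: {7,8}
'd' @ 2: {}  — no active states
rest 'ddbe' ignored (set empty)
end set {} — state 1 not in

Answer: REJECT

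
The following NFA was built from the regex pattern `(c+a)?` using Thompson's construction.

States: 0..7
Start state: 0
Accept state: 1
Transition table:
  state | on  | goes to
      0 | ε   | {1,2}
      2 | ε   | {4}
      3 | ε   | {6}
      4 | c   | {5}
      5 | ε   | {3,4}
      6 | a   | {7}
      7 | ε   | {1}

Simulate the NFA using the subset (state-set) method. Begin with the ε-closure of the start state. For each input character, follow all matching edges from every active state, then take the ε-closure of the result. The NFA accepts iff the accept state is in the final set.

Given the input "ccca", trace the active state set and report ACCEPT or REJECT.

Answer: ACCEPT

Derivation:
initial (ε-close {0}): {0,1,2,4}
'c' @ 1: {3,4,5,6}
'c' @ 2: {3,4,5,6}
'c' @ 3: {3,4,5,6}
'a' @ 4: {1,7}  [accepting]
end set {1,7} — state 1 in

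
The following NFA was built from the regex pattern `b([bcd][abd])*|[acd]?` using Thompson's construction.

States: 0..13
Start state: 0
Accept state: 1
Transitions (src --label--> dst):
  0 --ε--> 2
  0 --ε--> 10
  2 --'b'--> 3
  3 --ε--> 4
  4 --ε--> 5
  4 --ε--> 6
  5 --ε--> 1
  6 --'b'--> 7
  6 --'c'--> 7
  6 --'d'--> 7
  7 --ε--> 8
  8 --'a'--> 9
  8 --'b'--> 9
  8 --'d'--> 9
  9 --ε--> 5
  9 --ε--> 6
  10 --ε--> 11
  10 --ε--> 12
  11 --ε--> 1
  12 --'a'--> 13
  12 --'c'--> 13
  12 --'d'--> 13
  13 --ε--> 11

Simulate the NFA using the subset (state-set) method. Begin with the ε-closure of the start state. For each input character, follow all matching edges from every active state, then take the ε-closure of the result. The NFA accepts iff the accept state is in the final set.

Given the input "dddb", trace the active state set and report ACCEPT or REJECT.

Answer: REJECT

Derivation:
start: ε-closure({0}) = {0,1,2,10,11,12}
'd' @ 1: {1,11,13}  [accepting]
'd' @ 2: {}  — no active states
rest 'db' ignored (set empty)
final: {}; accept 1 not in set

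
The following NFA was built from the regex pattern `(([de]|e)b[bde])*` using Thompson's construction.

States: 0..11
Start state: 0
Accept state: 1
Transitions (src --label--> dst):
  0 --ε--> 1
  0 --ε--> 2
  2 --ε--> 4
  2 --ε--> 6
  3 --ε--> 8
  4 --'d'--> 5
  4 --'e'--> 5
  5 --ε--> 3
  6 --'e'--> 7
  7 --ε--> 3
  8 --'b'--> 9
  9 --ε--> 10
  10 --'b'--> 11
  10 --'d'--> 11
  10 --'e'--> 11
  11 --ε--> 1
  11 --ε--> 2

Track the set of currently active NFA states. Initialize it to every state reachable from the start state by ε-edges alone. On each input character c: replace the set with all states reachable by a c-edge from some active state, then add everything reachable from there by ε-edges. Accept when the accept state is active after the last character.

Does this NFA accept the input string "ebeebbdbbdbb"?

start: ε-closure({0}) = {0,1,2,4,6}
'e' @ 1: {3,5,7,8}
'b' @ 2: {9,10}
'e' @ 3: {1,2,4,6,11}  (accept∈set)
'e' @ 4: {3,5,7,8}
'b' @ 5: {9,10}
'b' @ 6: {1,2,4,6,11}  (accept∈set)
'd' @ 7: {3,5,8}
'b' @ 8: {9,10}
'b' @ 9: {1,2,4,6,11}  (accept∈set)
'd' @ 10: {3,5,8}
'b' @ 11: {9,10}
'b' @ 12: {1,2,4,6,11}  (accept∈set)
after full input: {1,2,4,6,11}  (accept=1 in)

Answer: ACCEPT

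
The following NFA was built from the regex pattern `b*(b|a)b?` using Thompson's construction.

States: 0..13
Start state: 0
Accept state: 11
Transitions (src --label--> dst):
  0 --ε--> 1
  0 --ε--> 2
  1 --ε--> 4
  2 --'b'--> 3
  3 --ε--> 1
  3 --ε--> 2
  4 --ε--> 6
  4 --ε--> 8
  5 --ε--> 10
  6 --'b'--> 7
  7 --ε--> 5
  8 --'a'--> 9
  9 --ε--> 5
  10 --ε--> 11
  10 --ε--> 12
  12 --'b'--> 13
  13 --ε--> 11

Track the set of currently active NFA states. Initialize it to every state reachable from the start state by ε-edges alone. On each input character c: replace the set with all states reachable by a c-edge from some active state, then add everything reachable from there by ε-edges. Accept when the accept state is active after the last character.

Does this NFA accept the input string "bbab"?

start: ε-closure({0}) = {0,1,2,4,6,8}
'b' @ 1: {1,2,3,4,5,6,7,8,10,11,12}  ✓accept
'b' @ 2: {1,2,3,4,5,6,7,8,10,11,12,13}  ✓accept
'a' @ 3: {5,9,10,11,12}  ✓accept
'b' @ 4: {11,13}  ✓accept
final: {11,13}; accept 11 in set

Answer: ACCEPT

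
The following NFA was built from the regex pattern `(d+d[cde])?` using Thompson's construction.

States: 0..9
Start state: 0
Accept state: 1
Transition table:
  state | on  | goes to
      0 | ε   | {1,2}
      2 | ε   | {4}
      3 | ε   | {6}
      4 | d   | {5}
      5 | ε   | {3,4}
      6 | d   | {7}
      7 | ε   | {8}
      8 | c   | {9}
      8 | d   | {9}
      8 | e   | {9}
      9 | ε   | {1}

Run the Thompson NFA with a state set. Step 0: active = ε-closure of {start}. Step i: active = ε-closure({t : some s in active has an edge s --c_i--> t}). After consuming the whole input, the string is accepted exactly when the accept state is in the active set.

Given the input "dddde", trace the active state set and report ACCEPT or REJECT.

Answer: ACCEPT

Derivation:
start: ε-closure({0}) = {0,1,2,4}
'd' @ 1: {3,4,5,6}
'd' @ 2: {3,4,5,6,7,8}
'd' @ 3: {1,3,4,5,6,7,8,9}  [accepting]
'd' @ 4: {1,3,4,5,6,7,8,9}  [accepting]
'e' @ 5: {1,9}  [accepting]
final: {1,9}; accept 1 in set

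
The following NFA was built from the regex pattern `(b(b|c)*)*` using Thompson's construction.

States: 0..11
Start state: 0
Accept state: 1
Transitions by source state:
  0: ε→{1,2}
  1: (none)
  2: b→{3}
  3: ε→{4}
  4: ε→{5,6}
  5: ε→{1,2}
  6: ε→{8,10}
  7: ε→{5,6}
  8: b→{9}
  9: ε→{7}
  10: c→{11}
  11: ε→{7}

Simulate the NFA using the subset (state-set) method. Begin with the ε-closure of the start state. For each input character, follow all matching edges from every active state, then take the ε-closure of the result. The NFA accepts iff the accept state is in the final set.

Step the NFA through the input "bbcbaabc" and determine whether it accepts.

Answer: REJECT

Steps:
start: ε-closure({0}) = {0,1,2}
'b' @ 1: {1,2,3,4,5,6,8,10}  (accept∈set)
'b' @ 2: {1,2,3,4,5,6,7,8,9,10}  (accept∈set)
'c' @ 3: {1,2,5,6,7,8,10,11}  (accept∈set)
'b' @ 4: {1,2,3,4,5,6,7,8,9,10}  (accept∈set)
'a' @ 5: {}  — state set empty
rest 'abc' ignored (set empty)
final: {}; accept 1 not in set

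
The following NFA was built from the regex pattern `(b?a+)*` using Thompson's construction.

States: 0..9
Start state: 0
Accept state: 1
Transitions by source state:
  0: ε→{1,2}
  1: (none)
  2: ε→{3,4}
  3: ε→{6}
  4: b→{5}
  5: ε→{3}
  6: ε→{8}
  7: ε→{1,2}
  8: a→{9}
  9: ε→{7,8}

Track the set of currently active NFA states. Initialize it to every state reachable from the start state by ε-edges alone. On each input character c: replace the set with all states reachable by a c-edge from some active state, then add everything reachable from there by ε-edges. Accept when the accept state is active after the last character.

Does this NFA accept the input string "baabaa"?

Answer: ACCEPT

Trace:
initial (ε-close {0}): {0,1,2,3,4,6,8}
'b' @ 1: {3,5,6,8}
'a' @ 2: {1,2,3,4,6,7,8,9}  [accepting]
'a' @ 3: {1,2,3,4,6,7,8,9}  [accepting]
'b' @ 4: {3,5,6,8}
'a' @ 5: {1,2,3,4,6,7,8,9}  [accepting]
'a' @ 6: {1,2,3,4,6,7,8,9}  [accepting]
final: {1,2,3,4,6,7,8,9}; accept 1 in set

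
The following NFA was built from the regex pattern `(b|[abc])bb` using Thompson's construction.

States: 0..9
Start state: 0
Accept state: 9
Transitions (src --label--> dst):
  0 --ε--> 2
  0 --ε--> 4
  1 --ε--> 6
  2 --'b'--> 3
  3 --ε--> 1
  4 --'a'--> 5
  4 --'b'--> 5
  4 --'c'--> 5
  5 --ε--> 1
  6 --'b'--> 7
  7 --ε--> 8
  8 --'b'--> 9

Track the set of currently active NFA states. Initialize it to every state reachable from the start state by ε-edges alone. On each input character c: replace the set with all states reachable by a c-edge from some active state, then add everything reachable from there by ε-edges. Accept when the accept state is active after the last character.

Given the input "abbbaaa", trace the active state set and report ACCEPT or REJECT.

initial (ε-close {0}): {0,2,4}
'a' @ 1: {1,5,6}
'b' @ 2: {7,8}
'b' @ 3: {9}  ✓accept
'b' @ 4: {}  — dead — no transitions
rest 'aaa' ignored (set empty)
final: {}; accept 9 not in set

Answer: REJECT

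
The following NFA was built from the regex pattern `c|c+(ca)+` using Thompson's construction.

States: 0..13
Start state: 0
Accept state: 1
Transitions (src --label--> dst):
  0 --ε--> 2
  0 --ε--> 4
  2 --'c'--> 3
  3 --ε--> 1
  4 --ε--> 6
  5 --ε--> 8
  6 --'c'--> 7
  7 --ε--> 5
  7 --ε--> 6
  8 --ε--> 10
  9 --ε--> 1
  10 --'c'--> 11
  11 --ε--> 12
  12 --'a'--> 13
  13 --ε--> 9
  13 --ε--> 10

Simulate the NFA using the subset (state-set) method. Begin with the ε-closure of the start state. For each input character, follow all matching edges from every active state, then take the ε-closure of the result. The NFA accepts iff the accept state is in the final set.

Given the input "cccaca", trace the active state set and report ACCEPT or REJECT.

Answer: ACCEPT

Derivation:
start: ε-closure({0}) = {0,2,4,6}
'c' @ 1: {1,3,5,6,7,8,10}  [accepting]
'c' @ 2: {5,6,7,8,10,11,12}
'c' @ 3: {5,6,7,8,10,11,12}
'a' @ 4: {1,9,10,13}  [accepting]
'c' @ 5: {11,12}
'a' @ 6: {1,9,10,13}  [accepting]
end set {1,9,10,13} — state 1 in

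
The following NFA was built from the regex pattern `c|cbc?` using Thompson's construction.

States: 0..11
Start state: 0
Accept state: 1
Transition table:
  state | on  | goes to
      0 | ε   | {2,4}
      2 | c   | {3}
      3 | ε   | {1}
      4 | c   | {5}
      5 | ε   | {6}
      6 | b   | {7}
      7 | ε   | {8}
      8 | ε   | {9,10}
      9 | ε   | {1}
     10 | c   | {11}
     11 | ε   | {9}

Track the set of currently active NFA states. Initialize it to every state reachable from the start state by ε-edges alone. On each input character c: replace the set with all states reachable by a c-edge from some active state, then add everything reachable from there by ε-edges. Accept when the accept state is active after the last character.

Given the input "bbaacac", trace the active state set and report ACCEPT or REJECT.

Answer: REJECT

Steps:
initial (ε-close {0}): {0,2,4}
'b' @ 1: {}  — no active states
rest 'baacac' ignored (set empty)
final: {}; accept 1 not in set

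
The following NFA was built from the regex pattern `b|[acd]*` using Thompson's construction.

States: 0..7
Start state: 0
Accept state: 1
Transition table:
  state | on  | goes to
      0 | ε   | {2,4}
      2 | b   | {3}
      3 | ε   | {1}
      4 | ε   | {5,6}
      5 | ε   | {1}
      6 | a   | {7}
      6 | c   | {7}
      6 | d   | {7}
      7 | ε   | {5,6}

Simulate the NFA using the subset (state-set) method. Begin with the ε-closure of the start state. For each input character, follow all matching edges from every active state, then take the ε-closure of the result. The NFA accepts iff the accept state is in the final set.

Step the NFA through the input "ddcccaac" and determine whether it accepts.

Answer: ACCEPT

Steps:
start: ε-closure({0}) = {0,1,2,4,5,6}
'd' @ 1: {1,5,6,7}  [accepting]
'd' @ 2: {1,5,6,7}  [accepting]
'c' @ 3: {1,5,6,7}  [accepting]
'c' @ 4: {1,5,6,7}  [accepting]
'c' @ 5: {1,5,6,7}  [accepting]
'a' @ 6: {1,5,6,7}  [accepting]
'a' @ 7: {1,5,6,7}  [accepting]
'c' @ 8: {1,5,6,7}  [accepting]
final: {1,5,6,7}; accept 1 in set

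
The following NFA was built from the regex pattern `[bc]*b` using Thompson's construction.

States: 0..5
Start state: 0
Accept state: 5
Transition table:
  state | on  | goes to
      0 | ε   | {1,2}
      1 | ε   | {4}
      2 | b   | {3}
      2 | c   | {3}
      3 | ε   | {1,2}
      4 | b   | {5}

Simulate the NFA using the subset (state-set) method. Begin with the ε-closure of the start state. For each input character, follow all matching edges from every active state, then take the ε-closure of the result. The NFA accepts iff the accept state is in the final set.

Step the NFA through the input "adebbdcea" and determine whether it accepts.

start: ε-closure({0}) = {0,1,2,4}
'a' @ 1: {}  — state set empty
rest 'debbdcea' ignored (set empty)
final: {}; accept 5 not in set

Answer: REJECT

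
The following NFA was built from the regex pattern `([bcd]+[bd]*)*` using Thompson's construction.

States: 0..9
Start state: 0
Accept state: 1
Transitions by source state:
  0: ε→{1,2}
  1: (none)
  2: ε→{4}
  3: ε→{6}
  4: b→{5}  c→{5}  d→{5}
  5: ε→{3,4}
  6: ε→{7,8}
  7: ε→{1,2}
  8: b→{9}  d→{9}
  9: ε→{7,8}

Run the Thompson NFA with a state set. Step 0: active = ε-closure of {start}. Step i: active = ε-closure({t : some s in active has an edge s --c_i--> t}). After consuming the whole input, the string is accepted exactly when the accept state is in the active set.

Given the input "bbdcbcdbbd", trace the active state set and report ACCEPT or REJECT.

Answer: ACCEPT

Derivation:
initial (ε-close {0}): {0,1,2,4}
'b' @ 1: {1,2,3,4,5,6,7,8}  ✓accept
'b' @ 2: {1,2,3,4,5,6,7,8,9}  ✓accept
'd' @ 3: {1,2,3,4,5,6,7,8,9}  ✓accept
'c' @ 4: {1,2,3,4,5,6,7,8}  ✓accept
'b' @ 5: {1,2,3,4,5,6,7,8,9}  ✓accept
'c' @ 6: {1,2,3,4,5,6,7,8}  ✓accept
'd' @ 7: {1,2,3,4,5,6,7,8,9}  ✓accept
'b' @ 8: {1,2,3,4,5,6,7,8,9}  ✓accept
'b' @ 9: {1,2,3,4,5,6,7,8,9}  ✓accept
'd' @ 10: {1,2,3,4,5,6,7,8,9}  ✓accept
final: {1,2,3,4,5,6,7,8,9}; accept 1 in set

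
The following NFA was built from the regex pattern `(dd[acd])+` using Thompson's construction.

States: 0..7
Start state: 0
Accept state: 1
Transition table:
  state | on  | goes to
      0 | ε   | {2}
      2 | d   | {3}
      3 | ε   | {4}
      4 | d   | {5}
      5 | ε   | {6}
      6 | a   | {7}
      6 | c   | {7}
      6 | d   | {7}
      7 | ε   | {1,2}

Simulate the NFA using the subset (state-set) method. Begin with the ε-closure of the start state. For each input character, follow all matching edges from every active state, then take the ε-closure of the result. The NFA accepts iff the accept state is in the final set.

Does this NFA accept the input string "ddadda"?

Answer: ACCEPT

Trace:
S₀ = ε-closure({0}) = {0,2}
'd' @ 1: {3,4}
'd' @ 2: {5,6}
'a' @ 3: {1,2,7}  [accepting]
'd' @ 4: {3,4}
'd' @ 5: {5,6}
'a' @ 6: {1,2,7}  [accepting]
final: {1,2,7}; accept 1 in set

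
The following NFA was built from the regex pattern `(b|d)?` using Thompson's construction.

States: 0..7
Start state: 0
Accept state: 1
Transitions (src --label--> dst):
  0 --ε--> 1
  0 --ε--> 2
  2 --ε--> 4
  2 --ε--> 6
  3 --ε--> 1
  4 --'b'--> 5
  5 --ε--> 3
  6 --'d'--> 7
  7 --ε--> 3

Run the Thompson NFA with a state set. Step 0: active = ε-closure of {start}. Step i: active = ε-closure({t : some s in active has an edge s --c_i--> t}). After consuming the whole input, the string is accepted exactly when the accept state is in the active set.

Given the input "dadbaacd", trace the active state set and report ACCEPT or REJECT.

Answer: REJECT

Steps:
start: ε-closure({0}) = {0,1,2,4,6}
'd' @ 1: {1,3,7}  ✓accept
'a' @ 2: {}  — no active states
rest 'dbaacd' ignored (set empty)
final: {}; accept 1 not in set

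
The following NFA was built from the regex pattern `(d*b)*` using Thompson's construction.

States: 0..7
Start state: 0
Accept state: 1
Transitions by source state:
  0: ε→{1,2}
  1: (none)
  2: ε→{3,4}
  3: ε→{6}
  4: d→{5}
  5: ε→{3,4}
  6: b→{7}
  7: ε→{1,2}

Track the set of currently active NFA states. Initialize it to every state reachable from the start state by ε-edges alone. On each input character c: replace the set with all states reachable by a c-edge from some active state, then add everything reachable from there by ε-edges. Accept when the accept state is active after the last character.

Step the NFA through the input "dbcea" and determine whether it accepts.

start: ε-closure({0}) = {0,1,2,3,4,6}
'd' @ 1: {3,4,5,6}
'b' @ 2: {1,2,3,4,6,7}  (accept∈set)
'c' @ 3: {}  — no active states
rest 'ea' ignored (set empty)
after full input: {}  (accept=1 not in)

Answer: REJECT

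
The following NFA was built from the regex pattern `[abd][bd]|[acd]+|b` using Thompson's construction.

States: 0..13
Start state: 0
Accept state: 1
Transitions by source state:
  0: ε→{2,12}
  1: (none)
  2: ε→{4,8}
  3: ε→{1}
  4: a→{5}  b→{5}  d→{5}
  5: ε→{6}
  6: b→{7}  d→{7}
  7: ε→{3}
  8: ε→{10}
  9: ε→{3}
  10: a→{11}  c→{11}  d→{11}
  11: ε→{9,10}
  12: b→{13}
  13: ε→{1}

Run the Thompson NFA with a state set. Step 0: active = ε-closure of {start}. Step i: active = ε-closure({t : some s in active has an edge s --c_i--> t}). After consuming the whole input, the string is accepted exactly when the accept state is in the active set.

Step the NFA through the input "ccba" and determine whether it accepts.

S₀ = ε-closure({0}) = {0,2,4,8,10,12}
'c' @ 1: {1,3,9,10,11}  ✓accept
'c' @ 2: {1,3,9,10,11}  ✓accept
'b' @ 3: {}  — state set empty
rest 'a' ignored (set empty)
final: {}; accept 1 not in set

Answer: REJECT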